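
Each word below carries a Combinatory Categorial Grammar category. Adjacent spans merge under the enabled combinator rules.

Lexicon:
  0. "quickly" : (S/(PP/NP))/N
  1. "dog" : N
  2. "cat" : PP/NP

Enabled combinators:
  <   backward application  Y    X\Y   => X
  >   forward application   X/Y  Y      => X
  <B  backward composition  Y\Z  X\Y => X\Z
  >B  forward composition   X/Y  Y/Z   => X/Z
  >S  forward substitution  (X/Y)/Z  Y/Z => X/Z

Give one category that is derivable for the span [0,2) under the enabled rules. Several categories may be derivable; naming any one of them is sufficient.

[0,3] S   >
  [0,2] S/(PP/NP)   >
    [0,1] "quickly" : (S/(PP/NP))/N
    [1,2] "dog" : N
  [2,3] "cat" : PP/NP

S/(PP/NP)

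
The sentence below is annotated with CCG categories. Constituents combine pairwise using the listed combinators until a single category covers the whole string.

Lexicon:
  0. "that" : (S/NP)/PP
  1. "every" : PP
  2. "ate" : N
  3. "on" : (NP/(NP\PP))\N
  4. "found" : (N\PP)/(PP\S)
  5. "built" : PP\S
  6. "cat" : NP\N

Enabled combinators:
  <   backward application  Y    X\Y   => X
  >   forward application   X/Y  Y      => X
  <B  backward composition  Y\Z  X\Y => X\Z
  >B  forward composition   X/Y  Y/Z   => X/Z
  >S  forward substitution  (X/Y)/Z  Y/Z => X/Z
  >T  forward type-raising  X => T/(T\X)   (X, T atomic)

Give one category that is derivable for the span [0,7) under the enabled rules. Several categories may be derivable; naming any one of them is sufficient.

S

[0,7] S   >
  [0,2] S/NP   >
    [0,1] "that" : (S/NP)/PP
    [1,2] "every" : PP
  [2,7] NP   >
    [2,4] NP/(NP\PP)   <
      [2,3] "ate" : N
      [3,4] "on" : (NP/(NP\PP))\N
    [4,7] NP\PP   <B
      [4,6] N\PP   >
        [4,5] "found" : (N\PP)/(PP\S)
        [5,6] "built" : PP\S
      [6,7] "cat" : NP\N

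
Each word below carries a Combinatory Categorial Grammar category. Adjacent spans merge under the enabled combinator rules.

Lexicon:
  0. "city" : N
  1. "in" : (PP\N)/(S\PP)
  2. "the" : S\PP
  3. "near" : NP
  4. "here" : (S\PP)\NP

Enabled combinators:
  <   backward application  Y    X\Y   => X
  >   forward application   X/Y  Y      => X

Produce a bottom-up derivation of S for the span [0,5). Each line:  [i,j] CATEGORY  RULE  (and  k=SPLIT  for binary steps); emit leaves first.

[0,5] S   <
  [0,3] PP   <
    [0,1] "city" : N
    [1,3] PP\N   >
      [1,2] "in" : (PP\N)/(S\PP)
      [2,3] "the" : S\PP
  [3,5] S\PP   <
    [3,4] "near" : NP
    [4,5] "here" : (S\PP)\NP

[0,1] N  lex  "city"
[1,2] (PP\N)/(S\PP)  lex  "in"
[2,3] S\PP  lex  "the"
[1,3] PP\N  >  k=2
[0,3] PP  <  k=1
[3,4] NP  lex  "near"
[4,5] (S\PP)\NP  lex  "here"
[3,5] S\PP  <  k=4
[0,5] S  <  k=3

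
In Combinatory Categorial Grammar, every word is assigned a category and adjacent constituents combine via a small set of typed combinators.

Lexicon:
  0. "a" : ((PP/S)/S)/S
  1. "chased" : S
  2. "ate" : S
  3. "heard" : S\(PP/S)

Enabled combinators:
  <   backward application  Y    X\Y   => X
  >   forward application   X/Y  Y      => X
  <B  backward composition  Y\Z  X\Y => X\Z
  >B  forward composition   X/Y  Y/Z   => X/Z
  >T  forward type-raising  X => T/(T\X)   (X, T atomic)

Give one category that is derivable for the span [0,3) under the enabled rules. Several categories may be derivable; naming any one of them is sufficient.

PP/S

[0,4] S   <
  [0,3] PP/S   >
    [0,2] (PP/S)/S   >
      [0,1] "a" : ((PP/S)/S)/S
      [1,2] "chased" : S
    [2,3] "ate" : S
  [3,4] "heard" : S\(PP/S)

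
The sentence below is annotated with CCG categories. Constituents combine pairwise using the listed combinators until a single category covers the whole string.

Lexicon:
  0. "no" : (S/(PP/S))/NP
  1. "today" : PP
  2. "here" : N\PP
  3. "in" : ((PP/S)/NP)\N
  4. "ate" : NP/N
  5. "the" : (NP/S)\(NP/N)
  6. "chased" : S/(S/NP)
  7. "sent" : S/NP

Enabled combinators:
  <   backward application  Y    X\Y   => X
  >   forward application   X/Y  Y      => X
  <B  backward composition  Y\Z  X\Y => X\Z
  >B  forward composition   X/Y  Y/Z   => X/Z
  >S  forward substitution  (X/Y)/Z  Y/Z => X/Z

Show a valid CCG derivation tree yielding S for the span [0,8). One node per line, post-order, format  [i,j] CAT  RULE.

[0,8] S   >
  [0,4] S/NP   >S
    [0,1] "no" : (S/(PP/S))/NP
    [1,4] (PP/S)/NP   <
      [1,3] N   <
        [1,2] "today" : PP
        [2,3] "here" : N\PP
      [3,4] "in" : ((PP/S)/NP)\N
  [4,8] NP   >
    [4,6] NP/S   <
      [4,5] "ate" : NP/N
      [5,6] "the" : (NP/S)\(NP/N)
    [6,8] S   >
      [6,7] "chased" : S/(S/NP)
      [7,8] "sent" : S/NP

[0,1] (S/(PP/S))/NP  lex  "no"
[1,2] PP  lex  "today"
[2,3] N\PP  lex  "here"
[1,3] N  <  k=2
[3,4] ((PP/S)/NP)\N  lex  "in"
[1,4] (PP/S)/NP  <  k=3
[0,4] S/NP  >S  k=1
[4,5] NP/N  lex  "ate"
[5,6] (NP/S)\(NP/N)  lex  "the"
[4,6] NP/S  <  k=5
[6,7] S/(S/NP)  lex  "chased"
[7,8] S/NP  lex  "sent"
[6,8] S  >  k=7
[4,8] NP  >  k=6
[0,8] S  >  k=4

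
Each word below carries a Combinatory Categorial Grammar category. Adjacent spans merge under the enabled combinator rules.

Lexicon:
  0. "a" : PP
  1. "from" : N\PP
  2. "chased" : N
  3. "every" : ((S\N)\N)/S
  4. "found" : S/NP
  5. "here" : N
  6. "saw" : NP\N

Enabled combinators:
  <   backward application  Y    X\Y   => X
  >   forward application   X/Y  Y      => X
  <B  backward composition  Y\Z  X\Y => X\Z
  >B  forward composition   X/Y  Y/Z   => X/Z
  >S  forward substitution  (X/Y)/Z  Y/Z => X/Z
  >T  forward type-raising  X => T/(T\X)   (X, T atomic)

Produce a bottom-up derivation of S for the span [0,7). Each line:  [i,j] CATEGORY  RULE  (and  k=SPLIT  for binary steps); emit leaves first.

[0,7] S   <
  [0,2] N   <
    [0,1] "a" : PP
    [1,2] "from" : N\PP
  [2,7] S\N   <
    [2,3] "chased" : N
    [3,7] (S\N)\N   >
      [3,4] "every" : ((S\N)\N)/S
      [4,7] S   >
        [4,5] "found" : S/NP
        [5,7] NP   <
          [5,6] "here" : N
          [6,7] "saw" : NP\N

[0,1] PP  lex  "a"
[1,2] N\PP  lex  "from"
[0,2] N  <  k=1
[2,3] N  lex  "chased"
[3,4] ((S\N)\N)/S  lex  "every"
[4,5] S/NP  lex  "found"
[5,6] N  lex  "here"
[6,7] NP\N  lex  "saw"
[5,7] NP  <  k=6
[4,7] S  >  k=5
[3,7] (S\N)\N  >  k=4
[2,7] S\N  <  k=3
[0,7] S  <  k=2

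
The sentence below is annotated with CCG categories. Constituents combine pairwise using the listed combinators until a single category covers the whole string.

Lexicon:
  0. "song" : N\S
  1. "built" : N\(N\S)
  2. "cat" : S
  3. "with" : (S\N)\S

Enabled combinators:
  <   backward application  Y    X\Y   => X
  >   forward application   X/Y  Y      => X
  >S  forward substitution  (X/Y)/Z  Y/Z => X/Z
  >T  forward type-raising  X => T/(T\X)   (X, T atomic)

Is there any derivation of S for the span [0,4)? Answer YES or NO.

YES

[0,4] S   <
  [0,2] N   <
    [0,1] "song" : N\S
    [1,2] "built" : N\(N\S)
  [2,4] S\N   <
    [2,3] "cat" : S
    [3,4] "with" : (S\N)\S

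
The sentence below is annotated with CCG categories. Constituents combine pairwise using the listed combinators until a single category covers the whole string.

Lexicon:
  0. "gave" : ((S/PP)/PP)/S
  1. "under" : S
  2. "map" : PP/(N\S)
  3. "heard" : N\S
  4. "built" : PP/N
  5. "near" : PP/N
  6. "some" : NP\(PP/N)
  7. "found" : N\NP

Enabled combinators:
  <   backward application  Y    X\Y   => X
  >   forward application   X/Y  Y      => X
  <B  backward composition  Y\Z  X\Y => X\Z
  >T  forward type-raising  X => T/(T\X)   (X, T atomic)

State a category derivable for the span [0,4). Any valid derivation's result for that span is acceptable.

[0,8] S   >
  [0,4] S/PP   >
    [0,2] (S/PP)/PP   >
      [0,1] "gave" : ((S/PP)/PP)/S
      [1,2] "under" : S
    [2,4] PP   >
      [2,3] "map" : PP/(N\S)
      [3,4] "heard" : N\S
  [4,8] PP   >
    [4,5] "built" : PP/N
    [5,8] N   <
      [5,7] NP   <
        [5,6] "near" : PP/N
        [6,7] "some" : NP\(PP/N)
      [7,8] "found" : N\NP

S/PP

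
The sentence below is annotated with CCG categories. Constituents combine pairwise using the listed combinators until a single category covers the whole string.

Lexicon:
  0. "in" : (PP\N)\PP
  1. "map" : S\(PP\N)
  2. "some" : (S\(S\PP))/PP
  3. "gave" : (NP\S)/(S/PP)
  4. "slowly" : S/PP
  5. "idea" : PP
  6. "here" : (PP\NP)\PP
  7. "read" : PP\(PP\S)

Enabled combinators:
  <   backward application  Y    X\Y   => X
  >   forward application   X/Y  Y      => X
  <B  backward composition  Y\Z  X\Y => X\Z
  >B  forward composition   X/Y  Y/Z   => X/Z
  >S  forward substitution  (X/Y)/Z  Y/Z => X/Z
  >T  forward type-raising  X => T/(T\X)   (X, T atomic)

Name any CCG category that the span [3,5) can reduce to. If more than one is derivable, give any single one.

NP\S

[0,8] S   <
  [0,2] S\PP   <B
    [0,1] "in" : (PP\N)\PP
    [1,2] "map" : S\(PP\N)
  [2,8] S\(S\PP)   >
    [2,3] "some" : (S\(S\PP))/PP
    [3,8] PP   <
      [3,7] PP\S   <B
        [3,5] NP\S   >
          [3,4] "gave" : (NP\S)/(S/PP)
          [4,5] "slowly" : S/PP
        [5,7] PP\NP   <
          [5,6] "idea" : PP
          [6,7] "here" : (PP\NP)\PP
      [7,8] "read" : PP\(PP\S)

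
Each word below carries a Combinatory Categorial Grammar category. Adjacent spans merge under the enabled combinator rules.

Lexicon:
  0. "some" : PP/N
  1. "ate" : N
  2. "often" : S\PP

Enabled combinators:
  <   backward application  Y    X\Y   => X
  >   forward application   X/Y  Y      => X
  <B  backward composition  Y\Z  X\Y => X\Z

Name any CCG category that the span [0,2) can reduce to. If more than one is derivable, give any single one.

PP

[0,3] S   <
  [0,2] PP   >
    [0,1] "some" : PP/N
    [1,2] "ate" : N
  [2,3] "often" : S\PP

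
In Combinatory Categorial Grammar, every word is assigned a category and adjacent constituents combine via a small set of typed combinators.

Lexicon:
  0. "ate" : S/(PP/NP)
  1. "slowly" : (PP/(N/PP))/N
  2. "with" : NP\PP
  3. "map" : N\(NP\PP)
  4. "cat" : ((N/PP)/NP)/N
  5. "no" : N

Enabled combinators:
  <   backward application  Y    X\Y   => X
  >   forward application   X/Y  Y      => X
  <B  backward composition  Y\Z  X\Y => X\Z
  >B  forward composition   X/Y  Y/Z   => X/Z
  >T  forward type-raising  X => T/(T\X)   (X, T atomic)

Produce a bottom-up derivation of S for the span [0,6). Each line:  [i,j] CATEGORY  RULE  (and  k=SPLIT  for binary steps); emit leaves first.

[0,6] S   >
  [0,1] "ate" : S/(PP/NP)
  [1,6] PP/NP   >B
    [1,4] PP/(N/PP)   >
      [1,2] "slowly" : (PP/(N/PP))/N
      [2,4] N   <
        [2,3] "with" : NP\PP
        [3,4] "map" : N\(NP\PP)
    [4,6] (N/PP)/NP   >
      [4,5] "cat" : ((N/PP)/NP)/N
      [5,6] "no" : N

[0,1] S/(PP/NP)  lex  "ate"
[1,2] (PP/(N/PP))/N  lex  "slowly"
[2,3] NP\PP  lex  "with"
[3,4] N\(NP\PP)  lex  "map"
[2,4] N  <  k=3
[1,4] PP/(N/PP)  >  k=2
[4,5] ((N/PP)/NP)/N  lex  "cat"
[5,6] N  lex  "no"
[4,6] (N/PP)/NP  >  k=5
[1,6] PP/NP  >B  k=4
[0,6] S  >  k=1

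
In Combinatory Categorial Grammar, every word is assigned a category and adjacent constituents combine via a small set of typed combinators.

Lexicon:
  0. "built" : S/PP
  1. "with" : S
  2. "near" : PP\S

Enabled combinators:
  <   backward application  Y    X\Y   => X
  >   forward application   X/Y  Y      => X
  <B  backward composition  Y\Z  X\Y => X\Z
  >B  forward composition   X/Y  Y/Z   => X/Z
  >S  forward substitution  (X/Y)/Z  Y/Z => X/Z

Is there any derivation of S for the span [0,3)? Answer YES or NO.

YES

[0,3] S   >
  [0,1] "built" : S/PP
  [1,3] PP   <
    [1,2] "with" : S
    [2,3] "near" : PP\S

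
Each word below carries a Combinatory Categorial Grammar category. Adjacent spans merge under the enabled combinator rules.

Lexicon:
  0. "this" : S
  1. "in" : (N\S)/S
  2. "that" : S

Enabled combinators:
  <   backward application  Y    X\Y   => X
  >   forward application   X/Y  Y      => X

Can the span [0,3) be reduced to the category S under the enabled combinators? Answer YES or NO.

S (N\S)/S S
CKY chart[0,3] = {N}; S ∉ chart

NO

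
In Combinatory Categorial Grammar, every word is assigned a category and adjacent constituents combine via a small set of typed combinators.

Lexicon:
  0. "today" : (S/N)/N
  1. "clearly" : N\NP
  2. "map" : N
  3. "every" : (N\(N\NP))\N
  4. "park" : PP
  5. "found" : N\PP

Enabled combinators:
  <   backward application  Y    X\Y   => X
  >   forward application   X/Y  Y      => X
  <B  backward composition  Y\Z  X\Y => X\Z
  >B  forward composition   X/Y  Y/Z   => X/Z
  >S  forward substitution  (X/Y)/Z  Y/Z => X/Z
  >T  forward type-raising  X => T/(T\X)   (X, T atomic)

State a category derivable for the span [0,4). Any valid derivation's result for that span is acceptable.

[0,6] S   >
  [0,4] S/N   >
    [0,1] "today" : (S/N)/N
    [1,4] N   <
      [1,2] "clearly" : N\NP
      [2,4] N\(N\NP)   <
        [2,3] "map" : N
        [3,4] "every" : (N\(N\NP))\N
  [4,6] N   <
    [4,5] "park" : PP
    [5,6] "found" : N\PP

S/N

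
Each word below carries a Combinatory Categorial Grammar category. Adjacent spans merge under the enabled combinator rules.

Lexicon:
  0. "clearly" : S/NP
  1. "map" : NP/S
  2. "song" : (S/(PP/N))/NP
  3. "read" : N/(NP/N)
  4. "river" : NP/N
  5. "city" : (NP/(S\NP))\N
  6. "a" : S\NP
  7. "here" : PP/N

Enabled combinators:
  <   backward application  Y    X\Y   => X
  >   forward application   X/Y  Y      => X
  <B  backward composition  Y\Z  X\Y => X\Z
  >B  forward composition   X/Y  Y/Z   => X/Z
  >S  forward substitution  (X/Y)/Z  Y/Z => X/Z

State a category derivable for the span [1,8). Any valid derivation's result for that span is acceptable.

[0,8] S   >
  [0,1] "clearly" : S/NP
  [1,8] NP   >
    [1,2] "map" : NP/S
    [2,8] S   >
      [2,7] S/(PP/N)   >
        [2,3] "song" : (S/(PP/N))/NP
        [3,7] NP   >
          [3,6] NP/(S\NP)   <
            [3,5] N   >
              [3,4] "read" : N/(NP/N)
              [4,5] "river" : NP/N
            [5,6] "city" : (NP/(S\NP))\N
          [6,7] "a" : S\NP
      [7,8] "here" : PP/N

NP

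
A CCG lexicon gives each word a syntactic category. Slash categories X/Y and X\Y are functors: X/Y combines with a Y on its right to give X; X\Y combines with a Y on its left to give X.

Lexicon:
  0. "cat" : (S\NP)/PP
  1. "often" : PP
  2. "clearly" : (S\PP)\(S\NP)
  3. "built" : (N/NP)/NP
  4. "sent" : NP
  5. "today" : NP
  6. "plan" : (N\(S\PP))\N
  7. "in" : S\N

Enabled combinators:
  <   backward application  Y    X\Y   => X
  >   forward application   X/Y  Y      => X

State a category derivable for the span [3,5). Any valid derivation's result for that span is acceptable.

[0,8] S   <
  [0,7] N   <
    [0,3] S\PP   <
      [0,2] S\NP   >
        [0,1] "cat" : (S\NP)/PP
        [1,2] "often" : PP
      [2,3] "clearly" : (S\PP)\(S\NP)
    [3,7] N\(S\PP)   <
      [3,6] N   >
        [3,5] N/NP   >
          [3,4] "built" : (N/NP)/NP
          [4,5] "sent" : NP
        [5,6] "today" : NP
      [6,7] "plan" : (N\(S\PP))\N
  [7,8] "in" : S\N

N/NP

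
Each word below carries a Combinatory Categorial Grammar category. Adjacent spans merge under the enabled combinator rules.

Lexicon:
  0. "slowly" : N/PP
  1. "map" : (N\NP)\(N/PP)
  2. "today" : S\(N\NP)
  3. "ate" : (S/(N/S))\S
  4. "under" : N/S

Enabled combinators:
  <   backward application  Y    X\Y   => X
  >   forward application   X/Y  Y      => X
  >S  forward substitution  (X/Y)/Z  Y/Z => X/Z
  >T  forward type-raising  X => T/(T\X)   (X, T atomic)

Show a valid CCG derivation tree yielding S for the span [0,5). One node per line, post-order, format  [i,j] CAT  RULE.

[0,1] N/PP  lex  "slowly"
[1,2] (N\NP)\(N/PP)  lex  "map"
[0,2] N\NP  <  k=1
[2,3] S\(N\NP)  lex  "today"
[0,3] S  <  k=2
[3,4] (S/(N/S))\S  lex  "ate"
[0,4] S/(N/S)  <  k=3
[4,5] N/S  lex  "under"
[0,5] S  >  k=4

[0,5] S   >
  [0,4] S/(N/S)   <
    [0,3] S   <
      [0,2] N\NP   <
        [0,1] "slowly" : N/PP
        [1,2] "map" : (N\NP)\(N/PP)
      [2,3] "today" : S\(N\NP)
    [3,4] "ate" : (S/(N/S))\S
  [4,5] "under" : N/S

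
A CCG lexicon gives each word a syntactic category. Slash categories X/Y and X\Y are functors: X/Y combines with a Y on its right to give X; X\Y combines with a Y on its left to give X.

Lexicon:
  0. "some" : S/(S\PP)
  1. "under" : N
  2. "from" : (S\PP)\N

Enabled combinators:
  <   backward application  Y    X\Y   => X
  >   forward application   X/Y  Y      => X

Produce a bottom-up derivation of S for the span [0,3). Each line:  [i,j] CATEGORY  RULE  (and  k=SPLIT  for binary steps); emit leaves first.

[0,3] S   >
  [0,1] "some" : S/(S\PP)
  [1,3] S\PP   <
    [1,2] "under" : N
    [2,3] "from" : (S\PP)\N

[0,1] S/(S\PP)  lex  "some"
[1,2] N  lex  "under"
[2,3] (S\PP)\N  lex  "from"
[1,3] S\PP  <  k=2
[0,3] S  >  k=1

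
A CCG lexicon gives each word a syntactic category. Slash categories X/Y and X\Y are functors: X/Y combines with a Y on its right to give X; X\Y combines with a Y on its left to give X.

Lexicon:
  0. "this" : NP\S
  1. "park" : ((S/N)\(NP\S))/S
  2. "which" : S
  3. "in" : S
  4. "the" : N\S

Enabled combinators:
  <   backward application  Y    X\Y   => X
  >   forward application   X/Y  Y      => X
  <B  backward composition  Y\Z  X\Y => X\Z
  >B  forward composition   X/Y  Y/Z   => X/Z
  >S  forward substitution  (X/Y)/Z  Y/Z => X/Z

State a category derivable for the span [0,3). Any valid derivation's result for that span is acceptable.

[0,5] S   >
  [0,3] S/N   <
    [0,1] "this" : NP\S
    [1,3] (S/N)\(NP\S)   >
      [1,2] "park" : ((S/N)\(NP\S))/S
      [2,3] "which" : S
  [3,5] N   <
    [3,4] "in" : S
    [4,5] "the" : N\S

S/N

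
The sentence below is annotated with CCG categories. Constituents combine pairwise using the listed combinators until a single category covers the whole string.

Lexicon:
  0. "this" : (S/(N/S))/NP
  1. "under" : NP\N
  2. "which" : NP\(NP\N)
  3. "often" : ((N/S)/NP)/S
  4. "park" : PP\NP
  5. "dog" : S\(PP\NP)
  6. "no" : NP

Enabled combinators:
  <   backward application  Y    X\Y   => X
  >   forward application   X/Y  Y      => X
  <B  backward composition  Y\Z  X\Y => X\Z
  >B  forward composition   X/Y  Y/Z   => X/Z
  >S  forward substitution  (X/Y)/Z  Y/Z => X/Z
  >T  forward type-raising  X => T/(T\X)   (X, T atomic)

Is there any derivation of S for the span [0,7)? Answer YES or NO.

[0,7] S   >
  [0,3] S/(N/S)   >
    [0,1] "this" : (S/(N/S))/NP
    [1,3] NP   <
      [1,2] "under" : NP\N
      [2,3] "which" : NP\(NP\N)
  [3,7] N/S   >
    [3,6] (N/S)/NP   >
      [3,4] "often" : ((N/S)/NP)/S
      [4,6] S   <
        [4,5] "park" : PP\NP
        [5,6] "dog" : S\(PP\NP)
    [6,7] "no" : NP

YES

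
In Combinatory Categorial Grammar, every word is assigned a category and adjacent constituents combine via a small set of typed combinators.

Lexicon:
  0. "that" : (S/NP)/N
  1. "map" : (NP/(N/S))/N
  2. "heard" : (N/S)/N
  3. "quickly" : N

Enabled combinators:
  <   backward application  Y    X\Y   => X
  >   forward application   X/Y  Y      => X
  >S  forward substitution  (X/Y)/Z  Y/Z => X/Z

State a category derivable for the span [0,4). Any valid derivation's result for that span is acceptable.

[0,4] S   >
  [0,3] S/N   >S
    [0,1] "that" : (S/NP)/N
    [1,3] NP/N   >S
      [1,2] "map" : (NP/(N/S))/N
      [2,3] "heard" : (N/S)/N
  [3,4] "quickly" : N

S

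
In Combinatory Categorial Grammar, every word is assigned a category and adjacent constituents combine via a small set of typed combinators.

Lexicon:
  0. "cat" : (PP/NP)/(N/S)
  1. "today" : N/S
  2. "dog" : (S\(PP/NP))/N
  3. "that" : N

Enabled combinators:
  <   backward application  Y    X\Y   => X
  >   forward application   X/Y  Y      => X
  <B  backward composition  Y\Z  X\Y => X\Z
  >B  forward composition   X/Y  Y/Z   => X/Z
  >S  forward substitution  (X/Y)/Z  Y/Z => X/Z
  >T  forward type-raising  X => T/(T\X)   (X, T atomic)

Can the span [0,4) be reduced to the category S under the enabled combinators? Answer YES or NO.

[0,4] S   <
  [0,2] PP/NP   >
    [0,1] "cat" : (PP/NP)/(N/S)
    [1,2] "today" : N/S
  [2,4] S\(PP/NP)   >
    [2,3] "dog" : (S\(PP/NP))/N
    [3,4] "that" : N

YES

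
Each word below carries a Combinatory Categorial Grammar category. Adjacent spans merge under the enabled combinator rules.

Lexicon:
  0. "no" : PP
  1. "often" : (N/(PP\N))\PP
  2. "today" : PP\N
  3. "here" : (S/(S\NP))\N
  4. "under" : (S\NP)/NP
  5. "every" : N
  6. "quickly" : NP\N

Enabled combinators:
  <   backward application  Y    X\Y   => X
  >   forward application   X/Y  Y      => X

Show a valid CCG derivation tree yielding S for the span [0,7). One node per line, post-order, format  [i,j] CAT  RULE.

[0,1] PP  lex  "no"
[1,2] (N/(PP\N))\PP  lex  "often"
[0,2] N/(PP\N)  <  k=1
[2,3] PP\N  lex  "today"
[0,3] N  >  k=2
[3,4] (S/(S\NP))\N  lex  "here"
[0,4] S/(S\NP)  <  k=3
[4,5] (S\NP)/NP  lex  "under"
[5,6] N  lex  "every"
[6,7] NP\N  lex  "quickly"
[5,7] NP  <  k=6
[4,7] S\NP  >  k=5
[0,7] S  >  k=4

[0,7] S   >
  [0,4] S/(S\NP)   <
    [0,3] N   >
      [0,2] N/(PP\N)   <
        [0,1] "no" : PP
        [1,2] "often" : (N/(PP\N))\PP
      [2,3] "today" : PP\N
    [3,4] "here" : (S/(S\NP))\N
  [4,7] S\NP   >
    [4,5] "under" : (S\NP)/NP
    [5,7] NP   <
      [5,6] "every" : N
      [6,7] "quickly" : NP\N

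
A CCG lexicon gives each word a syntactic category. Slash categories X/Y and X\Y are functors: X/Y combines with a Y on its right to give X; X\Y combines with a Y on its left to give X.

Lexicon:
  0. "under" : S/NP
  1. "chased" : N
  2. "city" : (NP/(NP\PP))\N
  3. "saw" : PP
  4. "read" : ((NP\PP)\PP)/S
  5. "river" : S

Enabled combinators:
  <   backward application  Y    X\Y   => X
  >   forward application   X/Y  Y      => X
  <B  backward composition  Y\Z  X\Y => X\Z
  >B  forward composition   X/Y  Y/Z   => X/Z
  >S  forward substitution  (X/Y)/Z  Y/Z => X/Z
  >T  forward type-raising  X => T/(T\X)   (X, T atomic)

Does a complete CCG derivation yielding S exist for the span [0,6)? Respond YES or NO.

YES

[0,6] S   >
  [0,1] "under" : S/NP
  [1,6] NP   >
    [1,3] NP/(NP\PP)   <
      [1,2] "chased" : N
      [2,3] "city" : (NP/(NP\PP))\N
    [3,6] NP\PP   <
      [3,4] "saw" : PP
      [4,6] (NP\PP)\PP   >
        [4,5] "read" : ((NP\PP)\PP)/S
        [5,6] "river" : S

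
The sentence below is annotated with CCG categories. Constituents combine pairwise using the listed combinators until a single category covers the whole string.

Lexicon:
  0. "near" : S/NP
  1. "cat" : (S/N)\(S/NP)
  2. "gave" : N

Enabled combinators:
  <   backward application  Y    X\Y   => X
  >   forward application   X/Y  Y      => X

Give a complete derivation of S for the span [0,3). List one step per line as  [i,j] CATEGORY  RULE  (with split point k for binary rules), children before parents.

[0,3] S   >
  [0,2] S/N   <
    [0,1] "near" : S/NP
    [1,2] "cat" : (S/N)\(S/NP)
  [2,3] "gave" : N

[0,1] S/NP  lex  "near"
[1,2] (S/N)\(S/NP)  lex  "cat"
[0,2] S/N  <  k=1
[2,3] N  lex  "gave"
[0,3] S  >  k=2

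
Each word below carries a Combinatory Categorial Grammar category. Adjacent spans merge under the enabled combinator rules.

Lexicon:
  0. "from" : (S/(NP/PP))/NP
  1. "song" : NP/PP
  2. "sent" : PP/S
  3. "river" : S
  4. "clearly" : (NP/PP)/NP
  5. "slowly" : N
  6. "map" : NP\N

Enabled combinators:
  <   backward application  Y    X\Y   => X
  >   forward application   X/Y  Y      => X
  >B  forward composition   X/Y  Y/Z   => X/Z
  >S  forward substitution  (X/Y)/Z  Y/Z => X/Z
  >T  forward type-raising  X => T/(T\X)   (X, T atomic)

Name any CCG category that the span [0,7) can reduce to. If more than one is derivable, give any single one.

S

[0,7] S   >
  [0,5] S/NP   >B
    [0,4] S/(NP/PP)   >
      [0,1] "from" : (S/(NP/PP))/NP
      [1,4] NP   >
        [1,2] "song" : NP/PP
        [2,4] PP   >
          [2,3] "sent" : PP/S
          [3,4] "river" : S
    [4,5] "clearly" : (NP/PP)/NP
  [5,7] NP   <
    [5,6] "slowly" : N
    [6,7] "map" : NP\N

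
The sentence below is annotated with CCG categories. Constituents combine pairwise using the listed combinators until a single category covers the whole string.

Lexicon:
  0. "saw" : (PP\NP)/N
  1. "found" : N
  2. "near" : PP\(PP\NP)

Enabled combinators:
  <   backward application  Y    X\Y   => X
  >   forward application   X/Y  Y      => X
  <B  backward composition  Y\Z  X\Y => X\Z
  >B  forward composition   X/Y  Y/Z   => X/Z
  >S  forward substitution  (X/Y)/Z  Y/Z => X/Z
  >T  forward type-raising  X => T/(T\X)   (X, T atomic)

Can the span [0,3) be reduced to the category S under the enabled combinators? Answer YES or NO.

(PP\NP)/N N PP\(PP\NP)
CKY chart[0,3] = {N/(N\PP), NP/(NP\PP), PP, PP/(PP\PP), S/(S\PP)}; S ∉ chart

NO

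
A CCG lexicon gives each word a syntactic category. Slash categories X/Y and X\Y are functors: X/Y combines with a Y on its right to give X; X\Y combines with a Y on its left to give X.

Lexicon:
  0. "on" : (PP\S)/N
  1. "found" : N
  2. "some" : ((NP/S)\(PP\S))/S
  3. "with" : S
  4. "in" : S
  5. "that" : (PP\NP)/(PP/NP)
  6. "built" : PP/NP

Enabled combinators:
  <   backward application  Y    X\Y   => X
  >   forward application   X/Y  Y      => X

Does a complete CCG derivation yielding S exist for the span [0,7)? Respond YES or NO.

NO

(PP\S)/N N ((NP/S)\(PP\S))/S S S (PP\NP)/(PP/NP) PP/NP
CKY chart[0,7] = {PP}; S ∉ chart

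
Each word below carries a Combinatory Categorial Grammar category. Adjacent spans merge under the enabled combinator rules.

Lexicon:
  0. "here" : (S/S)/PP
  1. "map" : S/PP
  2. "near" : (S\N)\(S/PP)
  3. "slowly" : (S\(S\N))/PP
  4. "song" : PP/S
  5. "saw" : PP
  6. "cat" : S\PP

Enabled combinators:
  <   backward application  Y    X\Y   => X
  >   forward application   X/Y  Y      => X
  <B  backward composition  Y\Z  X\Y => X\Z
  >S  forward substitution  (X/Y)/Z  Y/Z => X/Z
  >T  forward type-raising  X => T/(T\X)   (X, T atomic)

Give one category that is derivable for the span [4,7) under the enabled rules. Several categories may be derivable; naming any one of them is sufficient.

[0,7] S   <
  [0,3] S\N   <
    [0,2] S/PP   >S
      [0,1] "here" : (S/S)/PP
      [1,2] "map" : S/PP
    [2,3] "near" : (S\N)\(S/PP)
  [3,7] S\(S\N)   >
    [3,4] "slowly" : (S\(S\N))/PP
    [4,7] PP   >
      [4,5] "song" : PP/S
      [5,7] S   >
        [5,6] S/(S\PP)   >T
          [5,6] "saw" : PP
        [6,7] "cat" : S\PP

PP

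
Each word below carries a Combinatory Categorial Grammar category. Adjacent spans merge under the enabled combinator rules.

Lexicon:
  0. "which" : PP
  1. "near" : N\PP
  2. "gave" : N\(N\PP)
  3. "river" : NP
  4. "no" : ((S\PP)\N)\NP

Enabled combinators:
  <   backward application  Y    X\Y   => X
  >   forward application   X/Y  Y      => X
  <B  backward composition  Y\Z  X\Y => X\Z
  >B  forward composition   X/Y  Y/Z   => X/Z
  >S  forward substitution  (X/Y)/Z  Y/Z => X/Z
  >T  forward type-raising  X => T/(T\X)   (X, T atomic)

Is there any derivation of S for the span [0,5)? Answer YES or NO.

[0,5] S   >
  [0,1] S/(S\PP)   >T
    [0,1] "which" : PP
  [1,5] S\PP   <
    [1,3] N   <
      [1,2] "near" : N\PP
      [2,3] "gave" : N\(N\PP)
    [3,5] (S\PP)\N   <
      [3,4] "river" : NP
      [4,5] "no" : ((S\PP)\N)\NP

YES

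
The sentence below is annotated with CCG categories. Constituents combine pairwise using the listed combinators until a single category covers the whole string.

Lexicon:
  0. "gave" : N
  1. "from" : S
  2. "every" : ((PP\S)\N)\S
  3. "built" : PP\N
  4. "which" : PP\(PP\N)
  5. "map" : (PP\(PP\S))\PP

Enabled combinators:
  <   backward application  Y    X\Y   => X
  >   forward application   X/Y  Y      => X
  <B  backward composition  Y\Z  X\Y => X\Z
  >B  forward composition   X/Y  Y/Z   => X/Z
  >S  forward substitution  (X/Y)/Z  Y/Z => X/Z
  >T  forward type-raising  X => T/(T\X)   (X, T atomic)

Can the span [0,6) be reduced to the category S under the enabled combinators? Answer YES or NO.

NO

N S ((PP\S)\N)\S PP\N PP\(PP\N) (PP\(PP\S))\PP
CKY chart[0,6] = {N/(N\PP), NP/(NP\PP), PP, PP/(PP\PP), S/(S\PP)}; S ∉ chart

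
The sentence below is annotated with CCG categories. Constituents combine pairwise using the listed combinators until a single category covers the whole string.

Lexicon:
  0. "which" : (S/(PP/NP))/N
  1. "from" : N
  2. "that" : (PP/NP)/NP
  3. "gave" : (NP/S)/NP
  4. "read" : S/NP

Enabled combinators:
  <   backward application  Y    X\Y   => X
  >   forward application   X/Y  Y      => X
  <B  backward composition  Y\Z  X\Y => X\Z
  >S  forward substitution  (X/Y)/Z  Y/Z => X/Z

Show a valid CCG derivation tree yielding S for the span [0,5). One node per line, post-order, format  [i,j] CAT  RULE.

[0,5] S   >
  [0,2] S/(PP/NP)   >
    [0,1] "which" : (S/(PP/NP))/N
    [1,2] "from" : N
  [2,5] PP/NP   >S
    [2,3] "that" : (PP/NP)/NP
    [3,5] NP/NP   >S
      [3,4] "gave" : (NP/S)/NP
      [4,5] "read" : S/NP

[0,1] (S/(PP/NP))/N  lex  "which"
[1,2] N  lex  "from"
[0,2] S/(PP/NP)  >  k=1
[2,3] (PP/NP)/NP  lex  "that"
[3,4] (NP/S)/NP  lex  "gave"
[4,5] S/NP  lex  "read"
[3,5] NP/NP  >S  k=4
[2,5] PP/NP  >S  k=3
[0,5] S  >  k=2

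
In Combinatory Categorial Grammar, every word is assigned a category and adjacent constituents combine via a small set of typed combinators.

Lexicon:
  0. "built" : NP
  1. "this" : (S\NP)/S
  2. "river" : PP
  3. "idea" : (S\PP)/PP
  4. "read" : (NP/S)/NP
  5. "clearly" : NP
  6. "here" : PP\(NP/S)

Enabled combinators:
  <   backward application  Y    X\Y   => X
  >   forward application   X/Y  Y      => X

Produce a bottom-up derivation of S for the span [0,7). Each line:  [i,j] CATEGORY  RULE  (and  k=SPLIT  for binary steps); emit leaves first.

[0,1] NP  lex  "built"
[1,2] (S\NP)/S  lex  "this"
[2,3] PP  lex  "river"
[3,4] (S\PP)/PP  lex  "idea"
[4,5] (NP/S)/NP  lex  "read"
[5,6] NP  lex  "clearly"
[4,6] NP/S  >  k=5
[6,7] PP\(NP/S)  lex  "here"
[4,7] PP  <  k=6
[3,7] S\PP  >  k=4
[2,7] S  <  k=3
[1,7] S\NP  >  k=2
[0,7] S  <  k=1

[0,7] S   <
  [0,1] "built" : NP
  [1,7] S\NP   >
    [1,2] "this" : (S\NP)/S
    [2,7] S   <
      [2,3] "river" : PP
      [3,7] S\PP   >
        [3,4] "idea" : (S\PP)/PP
        [4,7] PP   <
          [4,6] NP/S   >
            [4,5] "read" : (NP/S)/NP
            [5,6] "clearly" : NP
          [6,7] "here" : PP\(NP/S)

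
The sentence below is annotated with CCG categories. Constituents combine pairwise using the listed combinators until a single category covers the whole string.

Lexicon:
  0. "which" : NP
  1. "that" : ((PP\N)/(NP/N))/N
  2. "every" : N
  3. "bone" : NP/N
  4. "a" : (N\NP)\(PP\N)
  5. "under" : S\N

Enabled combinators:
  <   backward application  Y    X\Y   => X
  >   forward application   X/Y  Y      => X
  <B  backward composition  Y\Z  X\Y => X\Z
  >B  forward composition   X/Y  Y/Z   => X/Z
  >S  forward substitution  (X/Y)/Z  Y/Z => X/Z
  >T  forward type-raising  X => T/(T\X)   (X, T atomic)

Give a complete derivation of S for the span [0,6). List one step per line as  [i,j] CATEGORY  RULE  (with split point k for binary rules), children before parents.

[0,1] NP  lex  "which"
[0,1] S/(S\NP)  >T
[1,2] ((PP\N)/(NP/N))/N  lex  "that"
[2,3] N  lex  "every"
[1,3] (PP\N)/(NP/N)  >  k=2
[3,4] NP/N  lex  "bone"
[1,4] PP\N  >  k=3
[4,5] (N\NP)\(PP\N)  lex  "a"
[1,5] N\NP  <  k=4
[5,6] S\N  lex  "under"
[1,6] S\NP  <B  k=5
[0,6] S  >  k=1

[0,6] S   >
  [0,1] S/(S\NP)   >T
    [0,1] "which" : NP
  [1,6] S\NP   <B
    [1,5] N\NP   <
      [1,4] PP\N   >
        [1,3] (PP\N)/(NP/N)   >
          [1,2] "that" : ((PP\N)/(NP/N))/N
          [2,3] "every" : N
        [3,4] "bone" : NP/N
      [4,5] "a" : (N\NP)\(PP\N)
    [5,6] "under" : S\N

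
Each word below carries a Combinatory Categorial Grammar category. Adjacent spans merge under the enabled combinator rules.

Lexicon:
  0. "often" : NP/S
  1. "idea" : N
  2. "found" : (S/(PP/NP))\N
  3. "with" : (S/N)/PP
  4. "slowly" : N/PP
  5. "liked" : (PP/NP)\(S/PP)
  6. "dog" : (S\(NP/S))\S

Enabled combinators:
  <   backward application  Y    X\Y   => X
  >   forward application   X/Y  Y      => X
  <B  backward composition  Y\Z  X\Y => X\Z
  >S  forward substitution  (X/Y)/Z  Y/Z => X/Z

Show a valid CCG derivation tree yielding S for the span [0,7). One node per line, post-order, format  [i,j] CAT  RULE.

[0,7] S   <
  [0,1] "often" : NP/S
  [1,7] S\(NP/S)   <
    [1,6] S   >
      [1,3] S/(PP/NP)   <
        [1,2] "idea" : N
        [2,3] "found" : (S/(PP/NP))\N
      [3,6] PP/NP   <
        [3,5] S/PP   >S
          [3,4] "with" : (S/N)/PP
          [4,5] "slowly" : N/PP
        [5,6] "liked" : (PP/NP)\(S/PP)
    [6,7] "dog" : (S\(NP/S))\S

[0,1] NP/S  lex  "often"
[1,2] N  lex  "idea"
[2,3] (S/(PP/NP))\N  lex  "found"
[1,3] S/(PP/NP)  <  k=2
[3,4] (S/N)/PP  lex  "with"
[4,5] N/PP  lex  "slowly"
[3,5] S/PP  >S  k=4
[5,6] (PP/NP)\(S/PP)  lex  "liked"
[3,6] PP/NP  <  k=5
[1,6] S  >  k=3
[6,7] (S\(NP/S))\S  lex  "dog"
[1,7] S\(NP/S)  <  k=6
[0,7] S  <  k=1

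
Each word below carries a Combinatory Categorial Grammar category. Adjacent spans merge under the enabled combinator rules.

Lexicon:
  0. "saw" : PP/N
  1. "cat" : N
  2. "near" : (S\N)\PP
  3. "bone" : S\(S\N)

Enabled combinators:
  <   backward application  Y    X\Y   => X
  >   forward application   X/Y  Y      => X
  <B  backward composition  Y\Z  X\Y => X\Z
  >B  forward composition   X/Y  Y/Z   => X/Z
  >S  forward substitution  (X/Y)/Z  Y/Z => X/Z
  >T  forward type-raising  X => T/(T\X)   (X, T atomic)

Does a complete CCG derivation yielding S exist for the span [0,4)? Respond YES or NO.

YES

[0,4] S   <
  [0,3] S\N   <
    [0,2] PP   >
      [0,1] "saw" : PP/N
      [1,2] "cat" : N
    [2,3] "near" : (S\N)\PP
  [3,4] "bone" : S\(S\N)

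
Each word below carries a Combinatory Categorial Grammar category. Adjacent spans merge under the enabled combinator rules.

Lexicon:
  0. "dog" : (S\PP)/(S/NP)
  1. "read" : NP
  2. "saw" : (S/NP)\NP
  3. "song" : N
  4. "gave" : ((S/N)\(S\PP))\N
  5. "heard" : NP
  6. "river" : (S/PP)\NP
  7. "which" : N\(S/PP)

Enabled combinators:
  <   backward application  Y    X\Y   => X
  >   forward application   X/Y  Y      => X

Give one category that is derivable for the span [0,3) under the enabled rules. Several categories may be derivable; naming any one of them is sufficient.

[0,8] S   >
  [0,5] S/N   <
    [0,3] S\PP   >
      [0,1] "dog" : (S\PP)/(S/NP)
      [1,3] S/NP   <
        [1,2] "read" : NP
        [2,3] "saw" : (S/NP)\NP
    [3,5] (S/N)\(S\PP)   <
      [3,4] "song" : N
      [4,5] "gave" : ((S/N)\(S\PP))\N
  [5,8] N   <
    [5,7] S/PP   <
      [5,6] "heard" : NP
      [6,7] "river" : (S/PP)\NP
    [7,8] "which" : N\(S/PP)

S\PP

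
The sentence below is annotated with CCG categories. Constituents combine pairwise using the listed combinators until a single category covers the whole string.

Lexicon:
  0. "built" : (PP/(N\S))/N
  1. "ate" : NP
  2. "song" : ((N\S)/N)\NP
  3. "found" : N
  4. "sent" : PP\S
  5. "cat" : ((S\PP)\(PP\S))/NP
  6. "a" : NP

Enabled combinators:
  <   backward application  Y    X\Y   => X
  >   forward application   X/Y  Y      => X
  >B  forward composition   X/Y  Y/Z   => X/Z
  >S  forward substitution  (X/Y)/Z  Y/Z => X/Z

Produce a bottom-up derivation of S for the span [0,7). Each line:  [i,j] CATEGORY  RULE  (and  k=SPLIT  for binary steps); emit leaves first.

[0,1] (PP/(N\S))/N  lex  "built"
[1,2] NP  lex  "ate"
[2,3] ((N\S)/N)\NP  lex  "song"
[1,3] (N\S)/N  <  k=2
[0,3] PP/N  >S  k=1
[3,4] N  lex  "found"
[0,4] PP  >  k=3
[4,5] PP\S  lex  "sent"
[5,6] ((S\PP)\(PP\S))/NP  lex  "cat"
[6,7] NP  lex  "a"
[5,7] (S\PP)\(PP\S)  >  k=6
[4,7] S\PP  <  k=5
[0,7] S  <  k=4

[0,7] S   <
  [0,4] PP   >
    [0,3] PP/N   >S
      [0,1] "built" : (PP/(N\S))/N
      [1,3] (N\S)/N   <
        [1,2] "ate" : NP
        [2,3] "song" : ((N\S)/N)\NP
    [3,4] "found" : N
  [4,7] S\PP   <
    [4,5] "sent" : PP\S
    [5,7] (S\PP)\(PP\S)   >
      [5,6] "cat" : ((S\PP)\(PP\S))/NP
      [6,7] "a" : NP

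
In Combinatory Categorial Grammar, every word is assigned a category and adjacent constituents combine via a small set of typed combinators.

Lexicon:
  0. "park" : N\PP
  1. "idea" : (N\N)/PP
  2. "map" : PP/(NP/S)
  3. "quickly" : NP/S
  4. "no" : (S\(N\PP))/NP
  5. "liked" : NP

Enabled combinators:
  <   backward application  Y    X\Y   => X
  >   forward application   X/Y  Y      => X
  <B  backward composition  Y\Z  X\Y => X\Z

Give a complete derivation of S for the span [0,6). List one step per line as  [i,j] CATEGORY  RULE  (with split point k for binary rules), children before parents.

[0,6] S   <
  [0,4] N\PP   <B
    [0,1] "park" : N\PP
    [1,4] N\N   >
      [1,2] "idea" : (N\N)/PP
      [2,4] PP   >
        [2,3] "map" : PP/(NP/S)
        [3,4] "quickly" : NP/S
  [4,6] S\(N\PP)   >
    [4,5] "no" : (S\(N\PP))/NP
    [5,6] "liked" : NP

[0,1] N\PP  lex  "park"
[1,2] (N\N)/PP  lex  "idea"
[2,3] PP/(NP/S)  lex  "map"
[3,4] NP/S  lex  "quickly"
[2,4] PP  >  k=3
[1,4] N\N  >  k=2
[0,4] N\PP  <B  k=1
[4,5] (S\(N\PP))/NP  lex  "no"
[5,6] NP  lex  "liked"
[4,6] S\(N\PP)  >  k=5
[0,6] S  <  k=4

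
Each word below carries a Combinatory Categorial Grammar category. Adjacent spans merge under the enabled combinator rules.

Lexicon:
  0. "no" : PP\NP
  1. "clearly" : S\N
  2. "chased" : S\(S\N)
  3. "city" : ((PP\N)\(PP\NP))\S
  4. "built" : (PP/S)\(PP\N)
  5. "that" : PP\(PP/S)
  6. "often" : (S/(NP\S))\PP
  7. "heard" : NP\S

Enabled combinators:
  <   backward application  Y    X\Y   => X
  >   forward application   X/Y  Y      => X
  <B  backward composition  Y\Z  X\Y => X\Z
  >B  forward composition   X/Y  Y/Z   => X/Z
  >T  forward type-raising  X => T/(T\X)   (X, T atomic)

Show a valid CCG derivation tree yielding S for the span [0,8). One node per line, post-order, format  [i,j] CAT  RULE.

[0,1] PP\NP  lex  "no"
[1,2] S\N  lex  "clearly"
[2,3] S\(S\N)  lex  "chased"
[1,3] S  <  k=2
[3,4] ((PP\N)\(PP\NP))\S  lex  "city"
[1,4] (PP\N)\(PP\NP)  <  k=3
[0,4] PP\N  <  k=1
[4,5] (PP/S)\(PP\N)  lex  "built"
[0,5] PP/S  <  k=4
[5,6] PP\(PP/S)  lex  "that"
[0,6] PP  <  k=5
[6,7] (S/(NP\S))\PP  lex  "often"
[0,7] S/(NP\S)  <  k=6
[7,8] NP\S  lex  "heard"
[0,8] S  >  k=7

[0,8] S   >
  [0,7] S/(NP\S)   <
    [0,6] PP   <
      [0,5] PP/S   <
        [0,4] PP\N   <
          [0,1] "no" : PP\NP
          [1,4] (PP\N)\(PP\NP)   <
            [1,3] S   <
              [1,2] "clearly" : S\N
              [2,3] "chased" : S\(S\N)
            [3,4] "city" : ((PP\N)\(PP\NP))\S
        [4,5] "built" : (PP/S)\(PP\N)
      [5,6] "that" : PP\(PP/S)
    [6,7] "often" : (S/(NP\S))\PP
  [7,8] "heard" : NP\S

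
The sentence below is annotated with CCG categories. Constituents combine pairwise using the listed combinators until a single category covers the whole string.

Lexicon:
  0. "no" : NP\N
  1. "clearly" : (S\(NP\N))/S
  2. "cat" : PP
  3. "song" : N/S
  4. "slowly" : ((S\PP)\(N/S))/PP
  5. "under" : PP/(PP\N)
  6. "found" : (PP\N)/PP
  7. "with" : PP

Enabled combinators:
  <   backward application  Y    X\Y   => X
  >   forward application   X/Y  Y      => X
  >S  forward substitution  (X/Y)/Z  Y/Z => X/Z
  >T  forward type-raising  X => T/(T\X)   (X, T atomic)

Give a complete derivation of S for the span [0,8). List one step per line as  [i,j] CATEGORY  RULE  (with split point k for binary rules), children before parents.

[0,8] S   <
  [0,1] "no" : NP\N
  [1,8] S\(NP\N)   >
    [1,2] "clearly" : (S\(NP\N))/S
    [2,8] S   >
      [2,3] S/(S\PP)   >T
        [2,3] "cat" : PP
      [3,8] S\PP   <
        [3,4] "song" : N/S
        [4,8] (S\PP)\(N/S)   >
          [4,5] "slowly" : ((S\PP)\(N/S))/PP
          [5,8] PP   >
            [5,6] "under" : PP/(PP\N)
            [6,8] PP\N   >
              [6,7] "found" : (PP\N)/PP
              [7,8] "with" : PP

[0,1] NP\N  lex  "no"
[1,2] (S\(NP\N))/S  lex  "clearly"
[2,3] PP  lex  "cat"
[2,3] S/(S\PP)  >T
[3,4] N/S  lex  "song"
[4,5] ((S\PP)\(N/S))/PP  lex  "slowly"
[5,6] PP/(PP\N)  lex  "under"
[6,7] (PP\N)/PP  lex  "found"
[7,8] PP  lex  "with"
[6,8] PP\N  >  k=7
[5,8] PP  >  k=6
[4,8] (S\PP)\(N/S)  >  k=5
[3,8] S\PP  <  k=4
[2,8] S  >  k=3
[1,8] S\(NP\N)  >  k=2
[0,8] S  <  k=1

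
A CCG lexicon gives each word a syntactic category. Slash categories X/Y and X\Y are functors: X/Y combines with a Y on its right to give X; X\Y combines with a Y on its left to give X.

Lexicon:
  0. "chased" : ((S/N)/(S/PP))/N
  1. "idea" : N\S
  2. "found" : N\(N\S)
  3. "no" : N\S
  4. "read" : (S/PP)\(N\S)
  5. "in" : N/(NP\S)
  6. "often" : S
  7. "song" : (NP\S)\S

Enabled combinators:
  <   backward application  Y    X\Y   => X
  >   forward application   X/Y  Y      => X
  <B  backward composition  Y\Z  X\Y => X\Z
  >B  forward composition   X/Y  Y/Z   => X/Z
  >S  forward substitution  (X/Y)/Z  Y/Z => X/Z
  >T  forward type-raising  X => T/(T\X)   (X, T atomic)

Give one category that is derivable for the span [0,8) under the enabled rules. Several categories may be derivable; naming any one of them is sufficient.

S

[0,8] S   >
  [0,5] S/N   >
    [0,3] (S/N)/(S/PP)   >
      [0,1] "chased" : ((S/N)/(S/PP))/N
      [1,3] N   <
        [1,2] "idea" : N\S
        [2,3] "found" : N\(N\S)
    [3,5] S/PP   <
      [3,4] "no" : N\S
      [4,5] "read" : (S/PP)\(N\S)
  [5,8] N   >
    [5,6] "in" : N/(NP\S)
    [6,8] NP\S   <
      [6,7] "often" : S
      [7,8] "song" : (NP\S)\S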